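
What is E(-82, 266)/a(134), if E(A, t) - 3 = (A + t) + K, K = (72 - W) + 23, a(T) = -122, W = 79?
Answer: -203/122 ≈ -1.6639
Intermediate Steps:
K = 16 (K = (72 - 1*79) + 23 = (72 - 79) + 23 = -7 + 23 = 16)
E(A, t) = 19 + A + t (E(A, t) = 3 + ((A + t) + 16) = 3 + (16 + A + t) = 19 + A + t)
E(-82, 266)/a(134) = (19 - 82 + 266)/(-122) = 203*(-1/122) = -203/122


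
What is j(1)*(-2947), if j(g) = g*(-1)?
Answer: 2947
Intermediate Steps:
j(g) = -g
j(1)*(-2947) = -1*1*(-2947) = -1*(-2947) = 2947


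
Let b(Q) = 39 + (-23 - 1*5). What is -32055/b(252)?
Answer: -32055/11 ≈ -2914.1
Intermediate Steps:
b(Q) = 11 (b(Q) = 39 + (-23 - 5) = 39 - 28 = 11)
-32055/b(252) = -32055/11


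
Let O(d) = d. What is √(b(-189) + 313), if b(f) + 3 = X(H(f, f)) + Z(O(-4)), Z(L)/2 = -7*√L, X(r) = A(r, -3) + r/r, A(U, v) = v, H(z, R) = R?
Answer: 2*√(77 - 7*I) ≈ 17.568 - 0.7969*I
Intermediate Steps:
X(r) = -2 (X(r) = -3 + r/r = -3 + 1 = -2)
Z(L) = -14*√L (Z(L) = 2*(-7*√L) = -14*√L)
b(f) = -5 - 28*I (b(f) = -3 + (-2 - 28*I) = -5 - 28*I)
√(b(-189) + 313) = √((-5 - 28*I) + 313) = √(308 - 28*I)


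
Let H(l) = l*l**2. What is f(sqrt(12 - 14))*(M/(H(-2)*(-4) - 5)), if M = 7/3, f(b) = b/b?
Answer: 7/81 ≈ 0.086420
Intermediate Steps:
H(l) = l**3
f(b) = 1
M = 7/3 (M = 7*(1/3) = 7/3 ≈ 2.3333)
f(sqrt(12 - 14))*(M/(H(-2)*(-4) - 5)) = 1*(7/(3*((-2)**3*(-4) - 5))) = 1*(7/(3*(-8*(-4) - 5))) = 1*(7/(3*(32 - 5))) = 1*((7/3)/27) = 1*((7/3)*(1/27)) = 1*(7/81) = 7/81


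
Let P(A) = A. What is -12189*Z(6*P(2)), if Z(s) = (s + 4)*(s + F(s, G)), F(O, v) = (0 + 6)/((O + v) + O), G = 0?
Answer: -2389044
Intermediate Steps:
F(O, v) = 6/(v + 2*O)
Z(s) = (4 + s)*(s + 3/s) (Z(s) = (s + 4)*(s + 6/(0 + 2*s)) = (4 + s)*(s + 6/((2*s))) = (4 + s)*(s + 6*(1/(2*s))) = (4 + s)*(s + 3/s))
-12189*Z(6*P(2)) = -12189*(3 + (6*2)² + 4*(6*2) + 12/((6*2))) = -12189*(3 + 12² + 4*12 + 12/12) = -12189*(3 + 144 + 48 + 12*(1/12)) = -12189*(3 + 144 + 48 + 1) = -12189*196 = -2389044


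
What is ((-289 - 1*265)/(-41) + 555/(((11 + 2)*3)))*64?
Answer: 946368/533 ≈ 1775.5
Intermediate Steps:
((-289 - 1*265)/(-41) + 555/(((11 + 2)*3)))*64 = ((-289 - 265)*(-1/41) + 555/((13*3)))*64 = (-554*(-1/41) + 555/39)*64 = (554/41 + 555*(1/39))*64 = (554/41 + 185/13)*64 = (14787/533)*64 = 946368/533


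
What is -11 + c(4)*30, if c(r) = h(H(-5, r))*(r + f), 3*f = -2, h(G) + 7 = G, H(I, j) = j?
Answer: -311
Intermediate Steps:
h(G) = -7 + G
f = -2/3 (f = (1/3)*(-2) = -2/3 ≈ -0.66667)
c(r) = (-7 + r)*(-2/3 + r) (c(r) = (-7 + r)*(r - 2/3) = (-7 + r)*(-2/3 + r))
-11 + c(4)*30 = -11 + ((-7 + 4)*(-2 + 3*4)/3)*30 = -11 + ((1/3)*(-3)*(-2 + 12))*30 = -11 + ((1/3)*(-3)*10)*30 = -11 - 10*30 = -11 - 300 = -311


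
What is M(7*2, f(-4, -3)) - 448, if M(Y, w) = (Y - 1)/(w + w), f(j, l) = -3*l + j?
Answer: -4467/10 ≈ -446.70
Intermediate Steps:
f(j, l) = j - 3*l
M(Y, w) = (-1 + Y)/(2*w) (M(Y, w) = (-1 + Y)/((2*w)) = (-1 + Y)*(1/(2*w)) = (-1 + Y)/(2*w))
M(7*2, f(-4, -3)) - 448 = (-1 + 7*2)/(2*(-4 - 3*(-3))) - 448 = (-1 + 14)/(2*(-4 + 9)) - 448 = (½)*13/5 - 448 = (½)*(⅕)*13 - 448 = 13/10 - 448 = -4467/10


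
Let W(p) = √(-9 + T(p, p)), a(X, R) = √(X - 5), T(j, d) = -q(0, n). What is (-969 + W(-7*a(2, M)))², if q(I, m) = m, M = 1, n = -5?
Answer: 938957 - 3876*I ≈ 9.3896e+5 - 3876.0*I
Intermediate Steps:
T(j, d) = 5 (T(j, d) = -1*(-5) = 5)
a(X, R) = √(-5 + X)
W(p) = 2*I (W(p) = √(-9 + 5) = √(-4) = 2*I)
(-969 + W(-7*a(2, M)))² = (-969 + 2*I)²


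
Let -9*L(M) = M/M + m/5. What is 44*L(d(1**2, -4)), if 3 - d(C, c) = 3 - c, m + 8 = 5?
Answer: -88/45 ≈ -1.9556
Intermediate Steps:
m = -3 (m = -8 + 5 = -3)
d(C, c) = c (d(C, c) = 3 - (3 - c) = 3 + (-3 + c) = c)
L(M) = -2/45 (L(M) = -(M/M - 3/5)/9 = -(1 - 3*1/5)/9 = -(1 - 3/5)/9 = -1/9*2/5 = -2/45)
44*L(d(1**2, -4)) = 44*(-2/45) = -88/45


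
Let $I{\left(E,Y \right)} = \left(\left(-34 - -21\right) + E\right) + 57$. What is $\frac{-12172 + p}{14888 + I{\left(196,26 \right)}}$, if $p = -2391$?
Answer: $- \frac{14563}{15128} \approx -0.96265$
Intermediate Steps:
$I{\left(E,Y \right)} = 44 + E$ ($I{\left(E,Y \right)} = \left(\left(-34 + 21\right) + E\right) + 57 = \left(-13 + E\right) + 57 = 44 + E$)
$\frac{-12172 + p}{14888 + I{\left(196,26 \right)}} = \frac{-12172 - 2391}{14888 + \left(44 + 196\right)} = - \frac{14563}{14888 + 240} = - \frac{14563}{15128}$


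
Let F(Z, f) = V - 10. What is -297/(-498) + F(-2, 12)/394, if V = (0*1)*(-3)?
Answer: 18673/32702 ≈ 0.57100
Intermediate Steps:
V = 0 (V = 0*(-3) = 0)
F(Z, f) = -10 (F(Z, f) = 0 - 10 = -10)
-297/(-498) + F(-2, 12)/394 = -297/(-498) - 10/394 = -297*(-1/498) - 10*1/394 = 99/166 - 5/197 = 18673/32702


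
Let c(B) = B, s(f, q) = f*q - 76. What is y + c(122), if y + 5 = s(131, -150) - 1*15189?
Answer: -34798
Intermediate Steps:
s(f, q) = -76 + f*q
y = -34920 (y = -5 + ((-76 + 131*(-150)) - 1*15189) = -5 + ((-76 - 19650) - 15189) = -5 + (-19726 - 15189) = -5 - 34915 = -34920)
y + c(122) = -34920 + 122 = -34798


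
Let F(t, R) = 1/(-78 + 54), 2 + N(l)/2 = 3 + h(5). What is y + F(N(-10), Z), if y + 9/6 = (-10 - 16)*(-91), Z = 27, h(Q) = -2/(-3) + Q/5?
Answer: 56747/24 ≈ 2364.5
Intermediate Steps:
h(Q) = ⅔ + Q/5 (h(Q) = -2*(-⅓) + Q*(⅕) = ⅔ + Q/5)
N(l) = 16/3 (N(l) = -4 + 2*(3 + (⅔ + (⅕)*5)) = -4 + 2*(3 + (⅔ + 1)) = -4 + 2*(3 + 5/3) = -4 + 2*(14/3) = -4 + 28/3 = 16/3)
y = 4729/2 (y = -3/2 + (-10 - 16)*(-91) = -3/2 - 26*(-91) = -3/2 + 2366 = 4729/2 ≈ 2364.5)
F(t, R) = -1/24 (F(t, R) = 1/(-24) = -1/24)
y + F(N(-10), Z) = 4729/2 - 1/24 = 56747/24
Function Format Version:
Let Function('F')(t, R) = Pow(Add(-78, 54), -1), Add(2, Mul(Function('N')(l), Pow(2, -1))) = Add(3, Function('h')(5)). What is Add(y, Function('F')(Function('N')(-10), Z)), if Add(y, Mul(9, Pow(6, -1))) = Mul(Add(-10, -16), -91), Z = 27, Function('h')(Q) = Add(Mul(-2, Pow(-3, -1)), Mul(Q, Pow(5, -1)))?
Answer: Rational(56747, 24) ≈ 2364.5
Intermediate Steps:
Function('h')(Q) = Add(Rational(2, 3), Mul(Rational(1, 5), Q)) (Function('h')(Q) = Add(Mul(-2, Rational(-1, 3)), Mul(Q, Rational(1, 5))) = Add(Rational(2, 3), Mul(Rational(1, 5), Q)))
Function('N')(l) = Rational(16, 3) (Function('N')(l) = Add(-4, Mul(2, Add(3, Add(Rational(2, 3), Mul(Rational(1, 5), 5))))) = Add(-4, Mul(2, Add(3, Add(Rational(2, 3), 1)))) = Add(-4, Mul(2, Add(3, Rational(5, 3)))) = Add(-4, Mul(2, Rational(14, 3))) = Add(-4, Rational(28, 3)) = Rational(16, 3))
y = Rational(4729, 2) (y = Add(Rational(-3, 2), Mul(Add(-10, -16), -91)) = Add(Rational(-3, 2), Mul(-26, -91)) = Add(Rational(-3, 2), 2366) = Rational(4729, 2) ≈ 2364.5)
Function('F')(t, R) = Rational(-1, 24) (Function('F')(t, R) = Pow(-24, -1) = Rational(-1, 24))
Add(y, Function('F')(Function('N')(-10), Z)) = Add(Rational(4729, 2), Rational(-1, 24)) = Rational(56747, 24)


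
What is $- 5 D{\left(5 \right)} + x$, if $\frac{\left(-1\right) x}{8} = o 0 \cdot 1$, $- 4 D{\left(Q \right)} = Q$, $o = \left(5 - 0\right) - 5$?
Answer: $\frac{25}{4} \approx 6.25$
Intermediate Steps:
$o = 0$ ($o = \left(5 + 0\right) - 5 = 5 - 5 = 0$)
$D{\left(Q \right)} = - \frac{Q}{4}$
$x = 0$ ($x = - 8 \cdot 0 \cdot 0 \cdot 1 = - 8 \cdot 0 \cdot 1 = \left(-8\right) 0 = 0$)
$- 5 D{\left(5 \right)} + x = - 5 \left(\left(- \frac{1}{4}\right) 5\right) + 0 = \left(-5\right) \left(- \frac{5}{4}\right) + 0 = \frac{25}{4} + 0 = \frac{25}{4}$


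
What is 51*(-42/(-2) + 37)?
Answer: 2958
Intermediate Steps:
51*(-42/(-2) + 37) = 51*(-42*(-½) + 37) = 51*(21 + 37) = 51*58 = 2958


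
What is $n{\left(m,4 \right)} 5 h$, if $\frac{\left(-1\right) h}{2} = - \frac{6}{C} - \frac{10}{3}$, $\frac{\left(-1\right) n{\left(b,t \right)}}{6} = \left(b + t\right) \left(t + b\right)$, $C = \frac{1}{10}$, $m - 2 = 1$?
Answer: $-186200$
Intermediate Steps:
$m = 3$ ($m = 2 + 1 = 3$)
$C = \frac{1}{10} \approx 0.1$
$n{\left(b,t \right)} = - 6 \left(b + t\right)^{2}$ ($n{\left(b,t \right)} = - 6 \left(b + t\right) \left(t + b\right) = - 6 \left(b + t\right) \left(b + t\right) = - 6 \left(b + t\right)^{2}$)
$h = \frac{380}{3}$ ($h = - 2 \left(- 6 \frac{1}{\frac{1}{10}} - \frac{10}{3}\right) = - 2 \left(\left(-6\right) 10 - \frac{10}{3}\right) = - 2 \left(-60 - \frac{10}{3}\right) = \left(-2\right) \left(- \frac{190}{3}\right) = \frac{380}{3} \approx 126.67$)
$n{\left(m,4 \right)} 5 h = - 6 \left(3 + 4\right)^{2} \cdot 5 \cdot \frac{380}{3} = - 6 \cdot 7^{2} \cdot 5 \cdot \frac{380}{3} = \left(-6\right) 49 \cdot 5 \cdot \frac{380}{3} = \left(-294\right) 5 \cdot \frac{380}{3} = \left(-1470\right) \frac{380}{3} = -186200$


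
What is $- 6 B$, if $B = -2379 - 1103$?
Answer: $20892$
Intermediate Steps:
$B = -3482$
$- 6 B = \left(-6\right) \left(-3482\right) = 20892$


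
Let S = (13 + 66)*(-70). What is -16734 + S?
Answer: -22264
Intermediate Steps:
S = -5530 (S = 79*(-70) = -5530)
-16734 + S = -16734 - 5530 = -22264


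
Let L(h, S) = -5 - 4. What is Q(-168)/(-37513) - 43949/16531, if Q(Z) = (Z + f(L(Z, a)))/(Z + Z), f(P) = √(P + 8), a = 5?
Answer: -3297334205/1240254806 + I/12604368 ≈ -2.6586 + 7.9338e-8*I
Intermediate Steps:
L(h, S) = -9
f(P) = √(8 + P)
Q(Z) = (I + Z)/(2*Z) (Q(Z) = (Z + √(8 - 9))/(Z + Z) = (Z + √(-1))/((2*Z)) = (Z + I)*(1/(2*Z)) = (I + Z)*(1/(2*Z)) = (I + Z)/(2*Z))
Q(-168)/(-37513) - 43949/16531 = ((½)*(I - 168)/(-168))/(-37513) - 43949/16531 = ((½)*(-1/168)*(-168 + I))*(-1/37513) - 43949*1/16531 = (½ - I/336)*(-1/37513) - 43949/16531 = (-1/75026 + I/12604368) - 43949/16531 = -3297334205/1240254806 + I/12604368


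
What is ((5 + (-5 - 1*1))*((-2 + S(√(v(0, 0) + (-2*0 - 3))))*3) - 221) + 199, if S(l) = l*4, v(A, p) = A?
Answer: -16 - 12*I*√3 ≈ -16.0 - 20.785*I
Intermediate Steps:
S(l) = 4*l
((5 + (-5 - 1*1))*((-2 + S(√(v(0, 0) + (-2*0 - 3))))*3) - 221) + 199 = ((5 + (-5 - 1*1))*((-2 + 4*√(0 + (-2*0 - 3)))*3) - 221) + 199 = ((5 + (-5 - 1))*((-2 + 4*√(0 + (0 - 3)))*3) - 221) + 199 = ((5 - 6)*((-2 + 4*√(0 - 3))*3) - 221) + 199 = (-(-2 + 4*√(-3))*3 - 221) + 199 = (-(-2 + 4*(I*√3))*3 - 221) + 199 = (-(-2 + 4*I*√3)*3 - 221) + 199 = (-(-6 + 12*I*√3) - 221) + 199 = ((6 - 12*I*√3) - 221) + 199 = (-215 - 12*I*√3) + 199 = -16 - 12*I*√3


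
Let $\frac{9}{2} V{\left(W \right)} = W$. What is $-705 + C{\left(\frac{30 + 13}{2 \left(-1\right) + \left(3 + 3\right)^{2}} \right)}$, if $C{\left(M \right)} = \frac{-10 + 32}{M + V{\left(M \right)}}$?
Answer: $- \frac{29703}{43} \approx -690.77$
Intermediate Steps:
$V{\left(W \right)} = \frac{2 W}{9}$
$C{\left(M \right)} = \frac{18}{M}$ ($C{\left(M \right)} = \frac{-10 + 32}{M + \frac{2 M}{9}} = \frac{22}{\frac{11}{9} M} = 22 \frac{9}{11 M} = \frac{18}{M}$)
$-705 + C{\left(\frac{30 + 13}{2 \left(-1\right) + \left(3 + 3\right)^{2}} \right)} = -705 + \frac{18}{\left(30 + 13\right) \frac{1}{2 \left(-1\right) + \left(3 + 3\right)^{2}}} = -705 + \frac{18}{43 \frac{1}{-2 + 6^{2}}} = -705 + \frac{18}{43 \frac{1}{-2 + 36}} = -705 + \frac{18}{43 \cdot \frac{1}{34}} = -705 + \frac{18}{\frac{43}{34}} = -705 + 18 \cdot \frac{34}{43} = -705 + \frac{612}{43} = - \frac{29703}{43}$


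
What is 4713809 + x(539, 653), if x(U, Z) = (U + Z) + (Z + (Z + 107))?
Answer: 4716414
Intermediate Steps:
x(U, Z) = 107 + U + 3*Z (x(U, Z) = (U + Z) + (Z + (107 + Z)) = (U + Z) + (107 + 2*Z) = 107 + U + 3*Z)
4713809 + x(539, 653) = 4713809 + (107 + 539 + 3*653) = 4713809 + (107 + 539 + 1959) = 4713809 + 2605 = 4716414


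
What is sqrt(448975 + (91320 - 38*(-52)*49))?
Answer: 3*sqrt(70791) ≈ 798.20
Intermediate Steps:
sqrt(448975 + (91320 - 38*(-52)*49)) = sqrt(448975 + (91320 - (-1976)*49)) = sqrt(448975 + (91320 - 1*(-96824))) = sqrt(448975 + (91320 + 96824)) = sqrt(448975 + 188144) = sqrt(637119) = 3*sqrt(70791)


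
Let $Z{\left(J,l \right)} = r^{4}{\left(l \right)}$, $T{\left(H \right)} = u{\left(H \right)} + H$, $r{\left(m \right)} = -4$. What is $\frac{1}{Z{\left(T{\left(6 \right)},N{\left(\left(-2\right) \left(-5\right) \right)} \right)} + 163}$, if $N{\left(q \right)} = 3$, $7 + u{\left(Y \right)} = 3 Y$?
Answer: $\frac{1}{419} \approx 0.0023866$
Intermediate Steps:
$u{\left(Y \right)} = -7 + 3 Y$
$T{\left(H \right)} = -7 + 4 H$ ($T{\left(H \right)} = \left(-7 + 3 H\right) + H = -7 + 4 H$)
$Z{\left(J,l \right)} = 256$ ($Z{\left(J,l \right)} = \left(-4\right)^{4} = 256$)
$\frac{1}{Z{\left(T{\left(6 \right)},N{\left(\left(-2\right) \left(-5\right) \right)} \right)} + 163} = \frac{1}{256 + 163} = \frac{1}{419}$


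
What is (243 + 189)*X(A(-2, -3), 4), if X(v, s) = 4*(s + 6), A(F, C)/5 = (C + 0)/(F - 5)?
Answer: 17280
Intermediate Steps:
A(F, C) = 5*C/(-5 + F) (A(F, C) = 5*((C + 0)/(F - 5)) = 5*(C/(-5 + F)) = 5*C/(-5 + F))
X(v, s) = 24 + 4*s (X(v, s) = 4*(6 + s) = 24 + 4*s)
(243 + 189)*X(A(-2, -3), 4) = (243 + 189)*(24 + 4*4) = 432*(24 + 16) = 432*40 = 17280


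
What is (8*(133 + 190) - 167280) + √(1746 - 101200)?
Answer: -164696 + I*√99454 ≈ -1.647e+5 + 315.36*I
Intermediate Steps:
(8*(133 + 190) - 167280) + √(1746 - 101200) = (8*323 - 167280) + √(-99454) = (2584 - 167280) + I*√99454 = -164696 + I*√99454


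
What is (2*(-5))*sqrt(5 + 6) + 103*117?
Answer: 12051 - 10*sqrt(11) ≈ 12018.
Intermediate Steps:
(2*(-5))*sqrt(5 + 6) + 103*117 = -10*sqrt(11) + 12051 = 12051 - 10*sqrt(11)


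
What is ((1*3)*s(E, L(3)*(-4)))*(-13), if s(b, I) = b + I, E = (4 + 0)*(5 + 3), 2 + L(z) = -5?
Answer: -2340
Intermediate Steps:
L(z) = -7 (L(z) = -2 - 5 = -7)
E = 32 (E = 4*8 = 32)
s(b, I) = I + b
((1*3)*s(E, L(3)*(-4)))*(-13) = ((1*3)*(-7*(-4) + 32))*(-13) = (3*(28 + 32))*(-13) = (3*60)*(-13) = 180*(-13) = -2340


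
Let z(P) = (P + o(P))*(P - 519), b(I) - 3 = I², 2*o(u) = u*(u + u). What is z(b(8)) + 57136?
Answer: -2002176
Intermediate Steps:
o(u) = u² (o(u) = (u*(u + u))/2 = (u*(2*u))/2 = (2*u²)/2 = u²)
b(I) = 3 + I²
z(P) = (-519 + P)*(P + P²) (z(P) = (P + P²)*(P - 519) = (P + P²)*(-519 + P) = (-519 + P)*(P + P²))
z(b(8)) + 57136 = (3 + 8²)*(-519 + (3 + 8²)² - 518*(3 + 8²)) + 57136 = (3 + 64)*(-519 + (3 + 64)² - 518*(3 + 64)) + 57136 = 67*(-519 + 67² - 518*67) + 57136 = 67*(-519 + 4489 - 34706) + 57136 = 67*(-30736) + 57136 = -2059312 + 57136 = -2002176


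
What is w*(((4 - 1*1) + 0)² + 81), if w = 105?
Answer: 9450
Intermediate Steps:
w*(((4 - 1*1) + 0)² + 81) = 105*(((4 - 1*1) + 0)² + 81) = 105*(((4 - 1) + 0)² + 81) = 105*((3 + 0)² + 81) = 105*(3² + 81) = 105*(9 + 81) = 105*90 = 9450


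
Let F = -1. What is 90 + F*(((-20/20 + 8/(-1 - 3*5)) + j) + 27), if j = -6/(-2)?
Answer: 123/2 ≈ 61.500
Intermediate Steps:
j = 3 (j = -6*(-½) = 3)
90 + F*(((-20/20 + 8/(-1 - 3*5)) + j) + 27) = 90 - (((-20/20 + 8/(-1 - 3*5)) + 3) + 27) = 90 - (((-20*1/20 + 8/(-1 - 15)) + 3) + 27) = 90 - (((-1 + 8/(-16)) + 3) + 27) = 90 - (((-1 + 8*(-1/16)) + 3) + 27) = 90 - (((-1 - ½) + 3) + 27) = 90 - ((-3/2 + 3) + 27) = 90 - (3/2 + 27) = 90 - 1*57/2 = 90 - 57/2 = 123/2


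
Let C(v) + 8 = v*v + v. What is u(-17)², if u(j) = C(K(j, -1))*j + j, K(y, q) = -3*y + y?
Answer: 404452321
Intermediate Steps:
K(y, q) = -2*y
C(v) = -8 + v + v² (C(v) = -8 + (v*v + v) = -8 + (v² + v) = -8 + (v + v²) = -8 + v + v²)
u(j) = j + j*(-8 - 2*j + 4*j²) (u(j) = (-8 - 2*j + (-2*j)²)*j + j = (-8 - 2*j + 4*j²)*j + j = j*(-8 - 2*j + 4*j²) + j = j + j*(-8 - 2*j + 4*j²))
u(-17)² = (-17*(-7 - 2*(-17) + 4*(-17)²))² = (-17*(-7 + 34 + 4*289))² = (-17*(-7 + 34 + 1156))² = (-17*1183)² = (-20111)² = 404452321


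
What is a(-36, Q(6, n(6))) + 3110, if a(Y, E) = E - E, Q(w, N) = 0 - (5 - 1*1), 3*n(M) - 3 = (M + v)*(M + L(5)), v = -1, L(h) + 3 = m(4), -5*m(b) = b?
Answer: 3110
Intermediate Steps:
m(b) = -b/5
L(h) = -19/5 (L(h) = -3 - ⅕*4 = -3 - ⅘ = -19/5)
n(M) = 1 + (-1 + M)*(-19/5 + M)/3 (n(M) = 1 + ((M - 1)*(M - 19/5))/3 = 1 + ((-1 + M)*(-19/5 + M))/3 = 1 + (-1 + M)*(-19/5 + M)/3)
Q(w, N) = -4 (Q(w, N) = 0 - (5 - 1) = 0 - 1*4 = 0 - 4 = -4)
a(Y, E) = 0
a(-36, Q(6, n(6))) + 3110 = 0 + 3110 = 3110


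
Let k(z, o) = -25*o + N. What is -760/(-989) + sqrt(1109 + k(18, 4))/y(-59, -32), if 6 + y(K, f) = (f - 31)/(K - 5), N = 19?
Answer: 760/989 - 128*sqrt(257)/321 ≈ -5.6241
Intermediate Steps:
k(z, o) = 19 - 25*o (k(z, o) = -25*o + 19 = 19 - 25*o)
y(K, f) = -6 + (-31 + f)/(-5 + K) (y(K, f) = -6 + (f - 31)/(K - 5) = -6 + (-31 + f)/(-5 + K))
-760/(-989) + sqrt(1109 + k(18, 4))/y(-59, -32) = -760/(-989) + sqrt(1109 + (19 - 25*4))/(((-1 - 32 - 6*(-59))/(-5 - 59))) = -760*(-1/989) + sqrt(1109 + (19 - 100))/(((-1 - 32 + 354)/(-64))) = 760/989 + sqrt(1109 - 81)/((-1/64*321)) = 760/989 + sqrt(1028)/(-321/64) = 760/989 + (2*sqrt(257))*(-64/321) = 760/989 - 128*sqrt(257)/321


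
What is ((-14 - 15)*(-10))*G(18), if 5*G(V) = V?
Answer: 1044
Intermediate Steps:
G(V) = V/5
((-14 - 15)*(-10))*G(18) = ((-14 - 15)*(-10))*((⅕)*18) = -29*(-10)*(18/5) = 290*(18/5) = 1044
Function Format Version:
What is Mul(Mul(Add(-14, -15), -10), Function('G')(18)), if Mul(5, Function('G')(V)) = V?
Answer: 1044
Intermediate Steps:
Function('G')(V) = Mul(Rational(1, 5), V)
Mul(Mul(Add(-14, -15), -10), Function('G')(18)) = Mul(Mul(Add(-14, -15), -10), Mul(Rational(1, 5), 18)) = Mul(Mul(-29, -10), Rational(18, 5)) = Mul(290, Rational(18, 5)) = 1044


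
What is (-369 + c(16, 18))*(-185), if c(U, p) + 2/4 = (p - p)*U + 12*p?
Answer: 56795/2 ≈ 28398.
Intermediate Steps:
c(U, p) = -1/2 + 12*p (c(U, p) = -1/2 + ((p - p)*U + 12*p) = -1/2 + (0*U + 12*p) = -1/2 + (0 + 12*p) = -1/2 + 12*p)
(-369 + c(16, 18))*(-185) = (-369 + (-1/2 + 12*18))*(-185) = (-369 + (-1/2 + 216))*(-185) = (-369 + 431/2)*(-185) = -307/2*(-185) = 56795/2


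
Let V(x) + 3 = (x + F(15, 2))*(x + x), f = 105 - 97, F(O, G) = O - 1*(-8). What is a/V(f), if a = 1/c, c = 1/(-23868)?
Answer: -1404/29 ≈ -48.414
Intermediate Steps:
F(O, G) = 8 + O (F(O, G) = O + 8 = 8 + O)
f = 8
c = -1/23868 ≈ -4.1897e-5
V(x) = -3 + 2*x*(23 + x) (V(x) = -3 + (x + (8 + 15))*(x + x) = -3 + (x + 23)*(2*x) = -3 + (23 + x)*(2*x) = -3 + 2*x*(23 + x))
a = -23868 (a = 1/(-1/23868) = -23868)
a/V(f) = -23868/(-3 + 2*8² + 46*8) = -23868/(-3 + 2*64 + 368) = -23868/(-3 + 128 + 368) = -23868/493 = -23868*1/493 = -1404/29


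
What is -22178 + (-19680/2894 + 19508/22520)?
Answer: -180723858761/8146610 ≈ -22184.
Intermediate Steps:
-22178 + (-19680/2894 + 19508/22520) = -22178 + (-19680*1/2894 + 19508*(1/22520)) = -22178 + (-9840/1447 + 4877/5630) = -22178 - 48342181/8146610 = -180723858761/8146610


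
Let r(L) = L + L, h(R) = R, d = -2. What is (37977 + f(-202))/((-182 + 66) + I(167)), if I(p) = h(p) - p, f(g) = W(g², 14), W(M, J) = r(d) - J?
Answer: -37959/116 ≈ -327.23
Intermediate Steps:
r(L) = 2*L
W(M, J) = -4 - J (W(M, J) = 2*(-2) - J = -4 - J)
f(g) = -18 (f(g) = -4 - 1*14 = -4 - 14 = -18)
I(p) = 0 (I(p) = p - p = 0)
(37977 + f(-202))/((-182 + 66) + I(167)) = (37977 - 18)/((-182 + 66) + 0) = 37959/(-116 + 0) = 37959/(-116) = 37959*(-1/116) = -37959/116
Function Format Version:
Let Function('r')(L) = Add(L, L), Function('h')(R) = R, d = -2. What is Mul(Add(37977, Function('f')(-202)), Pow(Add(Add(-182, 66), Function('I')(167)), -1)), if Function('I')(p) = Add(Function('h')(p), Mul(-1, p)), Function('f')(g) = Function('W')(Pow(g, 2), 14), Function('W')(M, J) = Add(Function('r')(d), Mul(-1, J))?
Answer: Rational(-37959, 116) ≈ -327.23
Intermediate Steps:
Function('r')(L) = Mul(2, L)
Function('W')(M, J) = Add(-4, Mul(-1, J)) (Function('W')(M, J) = Add(Mul(2, -2), Mul(-1, J)) = Add(-4, Mul(-1, J)))
Function('f')(g) = -18 (Function('f')(g) = Add(-4, Mul(-1, 14)) = Add(-4, -14) = -18)
Function('I')(p) = 0 (Function('I')(p) = Add(p, Mul(-1, p)) = 0)
Mul(Add(37977, Function('f')(-202)), Pow(Add(Add(-182, 66), Function('I')(167)), -1)) = Mul(Add(37977, -18), Pow(Add(Add(-182, 66), 0), -1)) = Mul(37959, Pow(Add(-116, 0), -1)) = Mul(37959, Pow(-116, -1)) = Mul(37959, Rational(-1, 116)) = Rational(-37959, 116)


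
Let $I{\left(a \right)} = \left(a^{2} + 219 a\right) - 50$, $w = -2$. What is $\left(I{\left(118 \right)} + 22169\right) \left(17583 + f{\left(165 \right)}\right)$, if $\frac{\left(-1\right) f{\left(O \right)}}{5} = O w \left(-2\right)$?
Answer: $883903455$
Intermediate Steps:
$I{\left(a \right)} = -50 + a^{2} + 219 a$
$f{\left(O \right)} = - 20 O$ ($f{\left(O \right)} = - 5 O \left(-2\right) \left(-2\right) = - 5 - 2 O \left(-2\right) = - 5 \cdot 4 O = - 20 O$)
$\left(I{\left(118 \right)} + 22169\right) \left(17583 + f{\left(165 \right)}\right) = \left(\left(-50 + 118^{2} + 219 \cdot 118\right) + 22169\right) \left(17583 - 3300\right) = \left(\left(-50 + 13924 + 25842\right) + 22169\right) \left(17583 - 3300\right) = \left(39716 + 22169\right) 14283 = 61885 \cdot 14283 = 883903455$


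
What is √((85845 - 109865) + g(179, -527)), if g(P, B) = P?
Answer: 3*I*√2649 ≈ 154.41*I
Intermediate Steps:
√((85845 - 109865) + g(179, -527)) = √((85845 - 109865) + 179) = √(-24020 + 179) = √(-23841) = 3*I*√2649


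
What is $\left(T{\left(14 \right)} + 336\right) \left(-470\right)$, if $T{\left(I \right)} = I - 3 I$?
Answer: $-144760$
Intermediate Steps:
$T{\left(I \right)} = - 2 I$
$\left(T{\left(14 \right)} + 336\right) \left(-470\right) = \left(\left(-2\right) 14 + 336\right) \left(-470\right) = \left(-28 + 336\right) \left(-470\right) = 308 \left(-470\right) = -144760$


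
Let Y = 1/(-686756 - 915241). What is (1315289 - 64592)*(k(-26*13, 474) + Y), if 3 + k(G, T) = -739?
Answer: -495560243315725/533999 ≈ -9.2802e+8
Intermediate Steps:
Y = -1/1601997 (Y = 1/(-1601997) = -1/1601997 ≈ -6.2422e-7)
k(G, T) = -742 (k(G, T) = -3 - 739 = -742)
(1315289 - 64592)*(k(-26*13, 474) + Y) = (1315289 - 64592)*(-742 - 1/1601997) = 1250697*(-1188681775/1601997) = -495560243315725/533999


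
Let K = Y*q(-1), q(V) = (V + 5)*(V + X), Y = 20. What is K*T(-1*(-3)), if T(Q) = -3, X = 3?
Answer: -480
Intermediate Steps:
q(V) = (3 + V)*(5 + V) (q(V) = (V + 5)*(V + 3) = (5 + V)*(3 + V) = (3 + V)*(5 + V))
K = 160 (K = 20*(15 + (-1)² + 8*(-1)) = 20*(15 + 1 - 8) = 20*8 = 160)
K*T(-1*(-3)) = 160*(-3) = -480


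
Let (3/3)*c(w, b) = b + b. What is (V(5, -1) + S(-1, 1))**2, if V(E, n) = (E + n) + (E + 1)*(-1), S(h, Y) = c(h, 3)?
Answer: 16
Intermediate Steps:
c(w, b) = 2*b (c(w, b) = b + b = 2*b)
S(h, Y) = 6 (S(h, Y) = 2*3 = 6)
V(E, n) = -1 + n (V(E, n) = (E + n) + (1 + E)*(-1) = (E + n) + (-1 - E) = -1 + n)
(V(5, -1) + S(-1, 1))**2 = ((-1 - 1) + 6)**2 = (-2 + 6)**2 = 4**2 = 16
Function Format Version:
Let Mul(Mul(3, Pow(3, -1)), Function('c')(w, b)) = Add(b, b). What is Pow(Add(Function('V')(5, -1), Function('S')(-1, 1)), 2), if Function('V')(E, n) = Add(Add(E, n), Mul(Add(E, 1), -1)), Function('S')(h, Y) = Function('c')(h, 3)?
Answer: 16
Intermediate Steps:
Function('c')(w, b) = Mul(2, b) (Function('c')(w, b) = Add(b, b) = Mul(2, b))
Function('S')(h, Y) = 6 (Function('S')(h, Y) = Mul(2, 3) = 6)
Function('V')(E, n) = Add(-1, n) (Function('V')(E, n) = Add(Add(E, n), Mul(Add(1, E), -1)) = Add(Add(E, n), Add(-1, Mul(-1, E))) = Add(-1, n))
Pow(Add(Function('V')(5, -1), Function('S')(-1, 1)), 2) = Pow(Add(Add(-1, -1), 6), 2) = Pow(Add(-2, 6), 2) = Pow(4, 2) = 16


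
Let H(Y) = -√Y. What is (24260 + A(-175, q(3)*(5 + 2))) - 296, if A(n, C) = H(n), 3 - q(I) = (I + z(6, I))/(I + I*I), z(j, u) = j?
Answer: 23964 - 5*I*√7 ≈ 23964.0 - 13.229*I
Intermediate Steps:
q(I) = 3 - (6 + I)/(I + I²) (q(I) = 3 - (I + 6)/(I + I*I) = 3 - (6 + I)/(I + I²))
A(n, C) = -√n
(24260 + A(-175, q(3)*(5 + 2))) - 296 = (24260 - √(-175)) - 296 = (24260 - 5*I*√7) - 296 = 23964 - 5*I*√7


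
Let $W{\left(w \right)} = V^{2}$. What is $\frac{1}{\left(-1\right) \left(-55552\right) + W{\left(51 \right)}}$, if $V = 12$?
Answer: $\frac{1}{55696} \approx 1.7955 \cdot 10^{-5}$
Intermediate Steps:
$W{\left(w \right)} = 144$ ($W{\left(w \right)} = 12^{2} = 144$)
$\frac{1}{\left(-1\right) \left(-55552\right) + W{\left(51 \right)}} = \frac{1}{\left(-1\right) \left(-55552\right) + 144} = \frac{1}{55552 + 144} = \frac{1}{55696}$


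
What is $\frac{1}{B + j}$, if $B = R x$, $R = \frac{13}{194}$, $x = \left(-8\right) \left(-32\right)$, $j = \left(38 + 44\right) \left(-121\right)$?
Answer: $- \frac{97}{960770} \approx -0.00010096$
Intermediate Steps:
$j = -9922$ ($j = 82 \left(-121\right) = -9922$)
$x = 256$
$R = \frac{13}{194}$ ($R = 13 \cdot \frac{1}{194} = \frac{13}{194} \approx 0.06701$)
$B = \frac{1664}{97}$ ($B = \frac{13}{194} \cdot 256 = \frac{1664}{97} \approx 17.155$)
$\frac{1}{B + j} = \frac{1}{\frac{1664}{97} - 9922} = \frac{1}{- \frac{960770}{97}} = - \frac{97}{960770}$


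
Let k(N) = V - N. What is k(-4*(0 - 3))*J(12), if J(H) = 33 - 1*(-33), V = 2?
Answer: -660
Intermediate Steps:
k(N) = 2 - N
J(H) = 66 (J(H) = 33 + 33 = 66)
k(-4*(0 - 3))*J(12) = (2 - (-4)*(0 - 3))*66 = (2 - (-4)*(-3))*66 = (2 - 1*12)*66 = (2 - 12)*66 = -10*66 = -660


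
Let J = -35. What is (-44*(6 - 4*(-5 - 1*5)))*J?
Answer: 70840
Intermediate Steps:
(-44*(6 - 4*(-5 - 1*5)))*J = -44*(6 - 4*(-5 - 1*5))*(-35) = -44*(6 - 4*(-5 - 5))*(-35) = -44*(6 - 4*(-10))*(-35) = -44*(6 + 40)*(-35) = -44*46*(-35) = -2024*(-35) = 70840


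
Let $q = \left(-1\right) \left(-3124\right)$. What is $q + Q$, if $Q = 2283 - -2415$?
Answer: $7822$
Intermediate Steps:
$q = 3124$
$Q = 4698$ ($Q = 2283 + 2415 = 4698$)
$q + Q = 3124 + 4698 = 7822$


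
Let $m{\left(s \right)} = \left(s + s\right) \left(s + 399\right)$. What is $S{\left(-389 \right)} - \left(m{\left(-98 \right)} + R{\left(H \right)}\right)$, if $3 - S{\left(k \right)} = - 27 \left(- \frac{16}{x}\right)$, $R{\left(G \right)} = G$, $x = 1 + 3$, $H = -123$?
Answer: $59014$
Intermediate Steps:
$m{\left(s \right)} = 2 s \left(399 + s\right)$
$x = 4$
$S{\left(k \right)} = -105$ ($S{\left(k \right)} = 3 - - 27 \left(- \frac{16}{4}\right) = 3 - - 27 \left(\left(-16\right) \frac{1}{4}\right) = 3 - \left(-27\right) \left(-4\right) = 3 - 108 = -105$)
$S{\left(-389 \right)} - \left(m{\left(-98 \right)} + R{\left(H \right)}\right) = -105 - \left(2 \left(-98\right) \left(399 - 98\right) - 123\right) = -105 - \left(2 \left(-98\right) 301 - 123\right) = -105 - \left(-58996 - 123\right) = -105 - -59119 = -105 + 59119 = 59014$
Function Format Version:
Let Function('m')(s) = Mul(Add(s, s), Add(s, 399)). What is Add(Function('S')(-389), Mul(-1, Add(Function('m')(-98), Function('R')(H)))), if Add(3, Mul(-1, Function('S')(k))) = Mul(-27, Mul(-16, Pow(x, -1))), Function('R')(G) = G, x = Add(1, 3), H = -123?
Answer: 59014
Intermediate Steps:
Function('m')(s) = Mul(2, s, Add(399, s)) (Function('m')(s) = Mul(Mul(2, s), Add(399, s)) = Mul(2, s, Add(399, s)))
x = 4
Function('S')(k) = -105 (Function('S')(k) = Add(3, Mul(-1, Mul(-27, Mul(-16, Pow(4, -1))))) = Add(3, Mul(-1, Mul(-27, Mul(-16, Rational(1, 4))))) = Add(3, Mul(-1, Mul(-27, -4))) = Add(3, Mul(-1, 108)) = Add(3, -108) = -105)
Add(Function('S')(-389), Mul(-1, Add(Function('m')(-98), Function('R')(H)))) = Add(-105, Mul(-1, Add(Mul(2, -98, Add(399, -98)), -123))) = Add(-105, Mul(-1, Add(Mul(2, -98, 301), -123))) = Add(-105, Mul(-1, Add(-58996, -123))) = Add(-105, Mul(-1, -59119)) = Add(-105, 59119) = 59014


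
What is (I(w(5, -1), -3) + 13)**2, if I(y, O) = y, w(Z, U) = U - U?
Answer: 169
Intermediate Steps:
w(Z, U) = 0
(I(w(5, -1), -3) + 13)**2 = (0 + 13)**2 = 13**2 = 169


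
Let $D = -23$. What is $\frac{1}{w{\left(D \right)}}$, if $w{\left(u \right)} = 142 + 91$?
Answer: $\frac{1}{233} \approx 0.0042918$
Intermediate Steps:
$w{\left(u \right)} = 233$
$\frac{1}{w{\left(D \right)}} = \frac{1}{233}$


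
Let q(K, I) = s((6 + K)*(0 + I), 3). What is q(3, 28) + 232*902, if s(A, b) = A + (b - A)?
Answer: 209267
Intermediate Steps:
s(A, b) = b
q(K, I) = 3
q(3, 28) + 232*902 = 3 + 232*902 = 3 + 209264 = 209267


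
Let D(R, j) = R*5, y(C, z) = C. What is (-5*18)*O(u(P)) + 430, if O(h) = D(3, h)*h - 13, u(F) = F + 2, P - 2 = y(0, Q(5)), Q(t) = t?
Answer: -3800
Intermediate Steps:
P = 2 (P = 2 + 0 = 2)
u(F) = 2 + F
D(R, j) = 5*R
O(h) = -13 + 15*h (O(h) = (5*3)*h - 13 = 15*h - 13 = -13 + 15*h)
(-5*18)*O(u(P)) + 430 = (-5*18)*(-13 + 15*(2 + 2)) + 430 = -90*(-13 + 15*4) + 430 = -90*(-13 + 60) + 430 = -90*47 + 430 = -4230 + 430 = -3800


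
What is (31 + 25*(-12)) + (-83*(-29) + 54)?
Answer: 2192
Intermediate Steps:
(31 + 25*(-12)) + (-83*(-29) + 54) = (31 - 300) + (2407 + 54) = -269 + 2461 = 2192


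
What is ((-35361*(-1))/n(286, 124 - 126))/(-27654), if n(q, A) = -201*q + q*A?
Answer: 11787/535178644 ≈ 2.2024e-5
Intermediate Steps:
n(q, A) = -201*q + A*q
((-35361*(-1))/n(286, 124 - 126))/(-27654) = ((-35361*(-1))/((286*(-201 + (124 - 126)))))/(-27654) = (35361/((286*(-201 - 2))))*(-1/27654) = (35361/((286*(-203))))*(-1/27654) = (35361/(-58058))*(-1/27654) = (35361*(-1/58058))*(-1/27654) = -35361/58058*(-1/27654) = 11787/535178644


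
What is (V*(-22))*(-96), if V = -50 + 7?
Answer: -90816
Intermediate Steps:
V = -43
(V*(-22))*(-96) = -43*(-22)*(-96) = 946*(-96) = -90816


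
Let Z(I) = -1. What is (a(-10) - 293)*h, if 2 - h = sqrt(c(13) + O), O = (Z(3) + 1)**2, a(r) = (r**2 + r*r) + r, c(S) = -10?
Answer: -206 + 103*I*sqrt(10) ≈ -206.0 + 325.71*I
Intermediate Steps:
a(r) = r + 2*r**2 (a(r) = (r**2 + r**2) + r = 2*r**2 + r = r + 2*r**2)
O = 0 (O = (-1 + 1)**2 = 0**2 = 0)
h = 2 - I*sqrt(10) (h = 2 - sqrt(-10 + 0) = 2 - sqrt(-10) = 2 - I*sqrt(10) ≈ 2.0 - 3.1623*I)
(a(-10) - 293)*h = (-10*(1 + 2*(-10)) - 293)*(2 - I*sqrt(10)) = (-10*(1 - 20) - 293)*(2 - I*sqrt(10)) = (-10*(-19) - 293)*(2 - I*sqrt(10)) = (190 - 293)*(2 - I*sqrt(10)) = -103*(2 - I*sqrt(10)) = -206 + 103*I*sqrt(10)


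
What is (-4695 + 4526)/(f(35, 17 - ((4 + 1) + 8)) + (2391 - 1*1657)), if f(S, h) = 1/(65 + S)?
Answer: -16900/73401 ≈ -0.23024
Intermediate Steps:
(-4695 + 4526)/(f(35, 17 - ((4 + 1) + 8)) + (2391 - 1*1657)) = (-4695 + 4526)/(1/(65 + 35) + (2391 - 1*1657)) = -169/(1/100 + (2391 - 1657)) = -169/(1/100 + 734) = -169/73401/100 = -169*100/73401 = -16900/73401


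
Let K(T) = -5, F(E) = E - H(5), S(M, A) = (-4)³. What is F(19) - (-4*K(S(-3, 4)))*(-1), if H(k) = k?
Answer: 34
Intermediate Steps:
S(M, A) = -64
F(E) = -5 + E (F(E) = E - 1*5 = E - 5 = -5 + E)
F(19) - (-4*K(S(-3, 4)))*(-1) = (-5 + 19) - (-4*(-5))*(-1) = 14 - 20*(-1) = 14 - 1*(-20) = 14 + 20 = 34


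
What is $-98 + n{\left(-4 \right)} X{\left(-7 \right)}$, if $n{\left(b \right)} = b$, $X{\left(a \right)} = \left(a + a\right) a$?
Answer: $-490$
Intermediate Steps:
$X{\left(a \right)} = 2 a^{2}$ ($X{\left(a \right)} = 2 a a = 2 a^{2}$)
$-98 + n{\left(-4 \right)} X{\left(-7 \right)} = -98 - 4 \cdot 2 \left(-7\right)^{2} = -98 - 4 \cdot 2 \cdot 49 = -98 - 392 = -490$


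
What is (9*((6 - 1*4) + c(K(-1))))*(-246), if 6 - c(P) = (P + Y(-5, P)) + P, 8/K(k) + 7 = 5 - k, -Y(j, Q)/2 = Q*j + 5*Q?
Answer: -53136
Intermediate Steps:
Y(j, Q) = -10*Q - 2*Q*j (Y(j, Q) = -2*(Q*j + 5*Q) = -2*(5*Q + Q*j) = -10*Q - 2*Q*j)
K(k) = 8/(-2 - k) (K(k) = 8/(-7 + (5 - k)) = 8/(-2 - k))
c(P) = 6 - 2*P (c(P) = 6 - ((P - 2*P*(5 - 5)) + P) = 6 - ((P - 2*P*0) + P) = 6 - ((P + 0) + P) = 6 - (P + P) = 6 - 2*P)
(9*((6 - 1*4) + c(K(-1))))*(-246) = (9*((6 - 1*4) + (6 - (-16)/(2 - 1))))*(-246) = (9*((6 - 4) + (6 - (-16)/1)))*(-246) = (9*(2 + (6 - (-16))))*(-246) = (9*(2 + (6 - 2*(-8))))*(-246) = (9*(2 + (6 + 16)))*(-246) = (9*(2 + 22))*(-246) = (9*24)*(-246) = 216*(-246) = -53136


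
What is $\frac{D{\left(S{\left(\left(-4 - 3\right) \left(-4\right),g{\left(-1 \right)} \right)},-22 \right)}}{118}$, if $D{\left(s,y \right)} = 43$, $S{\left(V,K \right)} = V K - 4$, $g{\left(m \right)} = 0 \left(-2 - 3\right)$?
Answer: $\frac{43}{118} \approx 0.36441$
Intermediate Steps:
$g{\left(m \right)} = 0$ ($g{\left(m \right)} = 0 \left(-5\right) = 0$)
$S{\left(V,K \right)} = -4 + K V$ ($S{\left(V,K \right)} = K V - 4 = -4 + K V$)
$\frac{D{\left(S{\left(\left(-4 - 3\right) \left(-4\right),g{\left(-1 \right)} \right)},-22 \right)}}{118} = \frac{43}{118}$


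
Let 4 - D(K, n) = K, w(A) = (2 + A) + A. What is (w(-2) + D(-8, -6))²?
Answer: 100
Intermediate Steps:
w(A) = 2 + 2*A
D(K, n) = 4 - K
(w(-2) + D(-8, -6))² = ((2 + 2*(-2)) + (4 - 1*(-8)))² = ((2 - 4) + (4 + 8))² = (-2 + 12)² = 10² = 100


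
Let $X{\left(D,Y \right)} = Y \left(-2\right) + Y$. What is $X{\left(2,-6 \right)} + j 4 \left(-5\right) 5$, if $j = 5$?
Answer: $-494$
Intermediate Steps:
$X{\left(D,Y \right)} = - Y$ ($X{\left(D,Y \right)} = - 2 Y + Y = - Y$)
$X{\left(2,-6 \right)} + j 4 \left(-5\right) 5 = \left(-1\right) \left(-6\right) + 5 \cdot 4 \left(-5\right) 5 = 6 + 5 \left(\left(-20\right) 5\right) = 6 + 5 \left(-100\right) = 6 - 500 = -494$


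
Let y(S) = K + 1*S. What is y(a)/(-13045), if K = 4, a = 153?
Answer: -157/13045 ≈ -0.012035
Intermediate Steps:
y(S) = 4 + S (y(S) = 4 + 1*S = 4 + S)
y(a)/(-13045) = (4 + 153)/(-13045) = 157*(-1/13045) = -157/13045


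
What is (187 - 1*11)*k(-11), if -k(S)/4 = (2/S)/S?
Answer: -128/11 ≈ -11.636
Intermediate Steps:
k(S) = -8/S² (k(S) = -4*2/S/S = -8/S²)
(187 - 1*11)*k(-11) = (187 - 1*11)*(-8/(-11)²) = (187 - 11)*(-8*1/121) = 176*(-8/121) = -128/11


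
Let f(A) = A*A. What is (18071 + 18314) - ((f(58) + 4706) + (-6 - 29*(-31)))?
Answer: 27422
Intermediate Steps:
f(A) = A²
(18071 + 18314) - ((f(58) + 4706) + (-6 - 29*(-31))) = (18071 + 18314) - ((58² + 4706) + (-6 - 29*(-31))) = 36385 - ((3364 + 4706) + (-6 + 899)) = 36385 - (8070 + 893) = 36385 - 1*8963 = 36385 - 8963 = 27422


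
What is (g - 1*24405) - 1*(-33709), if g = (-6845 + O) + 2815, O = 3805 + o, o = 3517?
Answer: 12596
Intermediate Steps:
O = 7322 (O = 3805 + 3517 = 7322)
g = 3292 (g = (-6845 + 7322) + 2815 = 477 + 2815 = 3292)
(g - 1*24405) - 1*(-33709) = (3292 - 1*24405) - 1*(-33709) = (3292 - 24405) + 33709 = -21113 + 33709 = 12596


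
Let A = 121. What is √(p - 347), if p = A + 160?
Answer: I*√66 ≈ 8.124*I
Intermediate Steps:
p = 281 (p = 121 + 160 = 281)
√(p - 347) = √(281 - 347) = √(-66) = I*√66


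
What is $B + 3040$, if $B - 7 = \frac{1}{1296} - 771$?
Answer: $\frac{2949697}{1296} \approx 2276.0$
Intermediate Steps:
$B = - \frac{990143}{1296}$ ($B = 7 + \left(\frac{1}{1296} - 771\right) = 7 - \frac{999215}{1296} = - \frac{990143}{1296} \approx -764.0$)
$B + 3040 = - \frac{990143}{1296} + 3040 = \frac{2949697}{1296}$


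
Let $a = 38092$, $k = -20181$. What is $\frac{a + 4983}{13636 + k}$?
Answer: $- \frac{8615}{1309} \approx -6.5814$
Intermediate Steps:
$\frac{a + 4983}{13636 + k} = \frac{38092 + 4983}{13636 - 20181} = \frac{43075}{-6545} = 43075 \left(- \frac{1}{6545}\right) = - \frac{8615}{1309}$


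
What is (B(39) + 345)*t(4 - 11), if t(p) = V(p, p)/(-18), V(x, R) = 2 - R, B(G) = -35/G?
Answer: -6710/39 ≈ -172.05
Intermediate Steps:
t(p) = -⅑ + p/18 (t(p) = (2 - p)/(-18) = (2 - p)*(-1/18) = -⅑ + p/18)
(B(39) + 345)*t(4 - 11) = (-35/39 + 345)*(-⅑ + (4 - 11)/18) = (-35*1/39 + 345)*(-⅑ + (1/18)*(-7)) = (-35/39 + 345)*(-⅑ - 7/18) = (13420/39)*(-½) = -6710/39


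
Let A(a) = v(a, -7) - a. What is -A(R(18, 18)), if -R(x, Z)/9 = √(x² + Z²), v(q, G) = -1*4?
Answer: 4 - 162*√2 ≈ -225.10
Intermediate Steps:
v(q, G) = -4
R(x, Z) = -9*√(Z² + x²) (R(x, Z) = -9*√(x² + Z²) = -9*√(Z² + x²))
A(a) = -4 - a
-A(R(18, 18)) = -(-4 - (-9)*√(18² + 18²)) = -(-4 - (-9)*√(324 + 324)) = -(-4 - (-9)*√648) = -(-4 - (-9)*18*√2) = -(-4 - (-162)*√2) = -(-4 + 162*√2) = 4 - 162*√2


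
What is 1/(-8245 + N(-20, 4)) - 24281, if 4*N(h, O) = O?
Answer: -200172565/8244 ≈ -24281.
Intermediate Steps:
N(h, O) = O/4
1/(-8245 + N(-20, 4)) - 24281 = 1/(-8245 + (1/4)*4) - 24281 = 1/(-8245 + 1) - 24281 = 1/(-8244) - 24281 = -1/8244 - 24281 = -200172565/8244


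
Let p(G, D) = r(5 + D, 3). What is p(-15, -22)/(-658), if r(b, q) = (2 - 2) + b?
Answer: 17/658 ≈ 0.025836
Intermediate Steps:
r(b, q) = b (r(b, q) = 0 + b = b)
p(G, D) = 5 + D
p(-15, -22)/(-658) = (5 - 22)/(-658) = -17*(-1/658) = 17/658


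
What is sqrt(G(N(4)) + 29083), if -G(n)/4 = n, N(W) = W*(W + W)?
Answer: sqrt(28955) ≈ 170.16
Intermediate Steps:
N(W) = 2*W**2 (N(W) = W*(2*W) = 2*W**2)
G(n) = -4*n
sqrt(G(N(4)) + 29083) = sqrt(-8*4**2 + 29083) = sqrt(-8*16 + 29083) = sqrt(-4*32 + 29083) = sqrt(-128 + 29083) = sqrt(28955)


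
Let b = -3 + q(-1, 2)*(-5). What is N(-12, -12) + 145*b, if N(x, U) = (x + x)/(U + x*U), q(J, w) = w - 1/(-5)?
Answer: -22332/11 ≈ -2030.2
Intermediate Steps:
q(J, w) = ⅕ + w (q(J, w) = w - 1*(-⅕) = w + ⅕ = ⅕ + w)
b = -14 (b = -3 + (⅕ + 2)*(-5) = -3 + (11/5)*(-5) = -3 - 11 = -14)
N(x, U) = 2*x/(U + U*x) (N(x, U) = (2*x)/(U + U*x) = 2*x/(U + U*x))
N(-12, -12) + 145*b = 2*(-12)/(-12*(1 - 12)) + 145*(-14) = 2*(-12)*(-1/12)/(-11) - 2030 = 2*(-12)*(-1/12)*(-1/11) - 2030 = -2/11 - 2030 = -22332/11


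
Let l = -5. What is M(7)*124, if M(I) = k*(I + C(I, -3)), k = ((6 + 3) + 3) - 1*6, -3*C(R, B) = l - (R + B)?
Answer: 7440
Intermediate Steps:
C(R, B) = 5/3 + B/3 + R/3 (C(R, B) = -(-5 - (R + B))/3 = -(-5 - (B + R))/3 = -(-5 + (-B - R))/3 = -(-5 - B - R)/3 = 5/3 + B/3 + R/3)
k = 6 (k = (9 + 3) - 6 = 12 - 6 = 6)
M(I) = 4 + 8*I (M(I) = 6*(I + (5/3 + (1/3)*(-3) + I/3)) = 6*(I + (5/3 - 1 + I/3)) = 6*(I + (2/3 + I/3)) = 6*(2/3 + 4*I/3) = 4 + 8*I)
M(7)*124 = (4 + 8*7)*124 = (4 + 56)*124 = 60*124 = 7440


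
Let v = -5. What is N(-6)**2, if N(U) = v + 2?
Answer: 9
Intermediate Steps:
N(U) = -3 (N(U) = -5 + 2 = -3)
N(-6)**2 = (-3)**2 = 9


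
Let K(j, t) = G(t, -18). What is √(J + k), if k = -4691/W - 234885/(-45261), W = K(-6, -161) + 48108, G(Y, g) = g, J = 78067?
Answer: √4566344177013854239410/241844610 ≈ 279.41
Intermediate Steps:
K(j, t) = -18
W = 48090 (W = -18 + 48108 = 48090)
k = 1231477811/241844610 (k = -4691/48090 - 234885/(-45261) = -4691*1/48090 - 234885*(-1/45261) = -4691/48090 + 78295/15087 = 1231477811/241844610 ≈ 5.0920)
√(J + k) = √(78067 + 1231477811/241844610) = √(18881314646681/241844610) = √4566344177013854239410/241844610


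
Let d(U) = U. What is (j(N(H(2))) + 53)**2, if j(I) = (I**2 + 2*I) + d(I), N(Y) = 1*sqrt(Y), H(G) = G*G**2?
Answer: 3793 + 732*sqrt(2) ≈ 4828.2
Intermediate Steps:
H(G) = G**3
N(Y) = sqrt(Y)
j(I) = I**2 + 3*I (j(I) = (I**2 + 2*I) + I = I**2 + 3*I)
(j(N(H(2))) + 53)**2 = (sqrt(2**3)*(3 + sqrt(2**3)) + 53)**2 = (sqrt(8)*(3 + sqrt(8)) + 53)**2 = ((2*sqrt(2))*(3 + 2*sqrt(2)) + 53)**2 = (2*sqrt(2)*(3 + 2*sqrt(2)) + 53)**2 = (53 + 2*sqrt(2)*(3 + 2*sqrt(2)))**2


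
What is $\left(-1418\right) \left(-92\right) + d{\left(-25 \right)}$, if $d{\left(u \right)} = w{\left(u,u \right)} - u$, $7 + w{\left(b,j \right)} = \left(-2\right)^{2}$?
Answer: $130478$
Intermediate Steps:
$w{\left(b,j \right)} = -3$ ($w{\left(b,j \right)} = -7 + \left(-2\right)^{2} = -7 + 4 = -3$)
$d{\left(u \right)} = -3 - u$
$\left(-1418\right) \left(-92\right) + d{\left(-25 \right)} = \left(-1418\right) \left(-92\right) - -22 = 130456 + \left(-3 + 25\right) = 130456 + 22 = 130478$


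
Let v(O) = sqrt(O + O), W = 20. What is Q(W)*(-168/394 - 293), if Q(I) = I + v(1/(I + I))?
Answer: -1156100/197 - 11561*sqrt(5)/394 ≈ -5934.1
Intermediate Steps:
v(O) = sqrt(2)*sqrt(O) (v(O) = sqrt(2*O) = sqrt(2)*sqrt(O))
Q(I) = I + sqrt(1/I) (Q(I) = I + sqrt(2)*sqrt(1/(I + I)) = I + sqrt(2)*sqrt(1/(2*I)) = I + sqrt(2)*(sqrt(2)*sqrt(1/I)/2) = I + sqrt(1/I))
Q(W)*(-168/394 - 293) = (20 + sqrt(1/20))*(-168/394 - 293) = (20 + sqrt(1/20))*(-168*1/394 - 293) = (20 + sqrt(5)/10)*(-84/197 - 293) = (20 + sqrt(5)/10)*(-57805/197) = -1156100/197 - 11561*sqrt(5)/394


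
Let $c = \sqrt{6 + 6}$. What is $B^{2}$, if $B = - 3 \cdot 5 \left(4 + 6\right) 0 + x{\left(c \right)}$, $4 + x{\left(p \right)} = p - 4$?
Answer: $76 - 32 \sqrt{3} \approx 20.574$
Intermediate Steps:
$c = 2 \sqrt{3}$ ($c = \sqrt{12} = 2 \sqrt{3} \approx 3.4641$)
$x{\left(p \right)} = -8 + p$ ($x{\left(p \right)} = -4 + \left(p - 4\right) = -4 + \left(-4 + p\right) = -8 + p$)
$B = -8 + 2 \sqrt{3}$ ($B = - 3 \cdot 5 \left(4 + 6\right) 0 - \left(8 - 2 \sqrt{3}\right) = - 3 \cdot 5 \cdot 10 \cdot 0 - \left(8 - 2 \sqrt{3}\right) = - 3 \cdot 5 \cdot 0 - \left(8 - 2 \sqrt{3}\right) = \left(-3\right) 0 - \left(8 - 2 \sqrt{3}\right) = 0 - \left(8 - 2 \sqrt{3}\right) = -8 + 2 \sqrt{3} \approx -4.5359$)
$B^{2} = \left(-8 + 2 \sqrt{3}\right)^{2}$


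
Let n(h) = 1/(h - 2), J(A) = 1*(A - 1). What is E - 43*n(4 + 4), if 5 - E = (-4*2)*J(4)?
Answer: 131/6 ≈ 21.833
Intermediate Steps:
J(A) = -1 + A (J(A) = 1*(-1 + A) = -1 + A)
E = 29 (E = 5 - (-4*2)*(-1 + 4) = 5 - (-8)*3 = 5 - 1*(-24) = 5 + 24 = 29)
n(h) = 1/(-2 + h)
E - 43*n(4 + 4) = 29 - 43/(-2 + (4 + 4)) = 29 - 43/(-2 + 8) = 29 - 43/6 = 131/6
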